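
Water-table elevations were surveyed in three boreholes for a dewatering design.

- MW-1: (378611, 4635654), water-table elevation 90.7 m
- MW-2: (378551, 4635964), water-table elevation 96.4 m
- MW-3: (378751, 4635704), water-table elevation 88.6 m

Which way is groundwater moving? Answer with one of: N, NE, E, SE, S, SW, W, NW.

With h = a·x + b·y + c and MW-1 as origin, the differences give:
  (-60)·a + 310·b = +5.7
  140·a + 50·b = -2.1
Eliminate b (×50 and ×310, subtract): -46400·a = 936.00 → a = ∂h/∂x = -0.02017
Back-substitute: b = ∂h/∂y = +0.01448.
Flow = −∇h = (+0.02017 east, -0.01448 north), which points southeast.

SE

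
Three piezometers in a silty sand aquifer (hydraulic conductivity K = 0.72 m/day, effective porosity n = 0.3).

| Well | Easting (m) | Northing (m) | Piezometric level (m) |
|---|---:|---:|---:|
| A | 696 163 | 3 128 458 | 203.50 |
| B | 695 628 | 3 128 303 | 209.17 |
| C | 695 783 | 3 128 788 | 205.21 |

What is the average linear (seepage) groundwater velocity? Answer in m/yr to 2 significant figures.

9.2 m/yr

With h = a·x + b·y + c and A as origin, the differences give:
  (-535)·a + (-155)·b = +5.67
  (-380)·a + 330·b = +1.71
Eliminate b (×330 and ×(-155), subtract): -235450·a = 2136.150 → a = ∂h/∂x = -0.009073
Back-substitute: b = ∂h/∂y = -0.005265.
|∇h| = √(-0.009073² + -0.005265²) = 0.01049
Seepage velocity v = K·i/n = 0.72 × 0.01049 / 0.3 = 0.02518 m/day = 9.197 m/yr.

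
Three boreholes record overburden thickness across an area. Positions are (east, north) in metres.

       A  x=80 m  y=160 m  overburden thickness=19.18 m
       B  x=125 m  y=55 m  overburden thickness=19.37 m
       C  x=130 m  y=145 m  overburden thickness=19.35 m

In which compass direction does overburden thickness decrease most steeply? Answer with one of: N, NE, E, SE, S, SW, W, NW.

With d = a·x + b·y + c and A as origin, the differences give:
  45·a + (-105)·b = +0.19
  50·a + (-15)·b = +0.17
Eliminate b (×(-15) and ×(-105), subtract): 4575·a = 15.000 → a = ∂d/∂x = +0.003279
Back-substitute: b = ∂d/∂y = -0.0004044.
Steepest decrease is along −∇f = (-0.003279 E, +0.0004044 N) → west.

W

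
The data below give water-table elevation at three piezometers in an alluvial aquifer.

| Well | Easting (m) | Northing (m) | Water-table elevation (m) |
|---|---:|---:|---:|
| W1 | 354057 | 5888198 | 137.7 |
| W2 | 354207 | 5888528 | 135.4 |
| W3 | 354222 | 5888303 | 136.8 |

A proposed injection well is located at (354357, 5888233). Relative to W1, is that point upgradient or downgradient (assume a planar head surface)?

downgradient

Taking W1 as reference: W2−W1 = (150, 330, -2.3); W3−W1 = (165, 105, -0.9).
Determinant of the coordinate differences = 150·105 − 165·330 = -38700.
∂h/∂x = [(-2.3)·105 − (-0.9)·330] / -38700 = -0.001434
∂h/∂y = [150·(-0.9) − 165·(-2.3)] / -38700 = -0.006318
Head at (354357, 5888233) = 137.7 + (-0.001434)·(300) + (-0.006318)·(35) = 137.05 m.
That is lower than the 137.7 m at W1, so the point is downgradient.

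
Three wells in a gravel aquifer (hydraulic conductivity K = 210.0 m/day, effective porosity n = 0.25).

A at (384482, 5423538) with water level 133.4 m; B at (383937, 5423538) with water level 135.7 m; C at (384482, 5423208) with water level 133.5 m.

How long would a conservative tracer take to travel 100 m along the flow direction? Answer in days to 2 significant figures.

28 days

∂h/∂x = (135.7 − 133.4) / (383937 − 384482) = -0.004220
∂h/∂y = (133.5 − 133.4) / (5423208 − 5423538) = -0.0003030
|∇h| = √(-0.004220² + -0.0003030²) = 0.004231
Seepage velocity v = K·i/n = 210.0 × 0.004231 / 0.25 = 3.554 m/day.
t = 100 / 3.554 = 28.14 days.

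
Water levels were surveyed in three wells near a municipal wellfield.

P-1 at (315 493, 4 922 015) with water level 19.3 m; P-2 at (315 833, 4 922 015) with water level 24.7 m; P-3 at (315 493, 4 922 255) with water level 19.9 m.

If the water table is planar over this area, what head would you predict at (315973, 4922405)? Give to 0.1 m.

27.9 m

∂h/∂x = (24.7 − 19.3) / (315833 − 315493) = +0.01588
∂h/∂y = (19.9 − 19.3) / (4922255 − 4922015) = +0.002500
h(315973, 4922405) = 19.3 + (+0.01588)·(480) + (+0.002500)·(390) = 19.3 +7.624 +0.975 = 27.899 m.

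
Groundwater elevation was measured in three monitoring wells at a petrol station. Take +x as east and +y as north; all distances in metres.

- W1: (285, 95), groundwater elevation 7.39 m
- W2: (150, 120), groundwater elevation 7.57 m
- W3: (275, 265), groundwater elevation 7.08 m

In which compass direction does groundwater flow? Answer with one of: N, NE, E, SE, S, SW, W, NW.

With h = a·x + b·y + c and W1 as origin, the differences give:
  (-135)·a + 25·b = +0.18
  (-10)·a + 170·b = -0.31
Eliminate b (×170 and ×25, subtract): -22700·a = 38.350 → a = ∂h/∂x = -0.001689
Back-substitute: b = ∂h/∂y = -0.001923.
Flow = −∇h = (+0.001689 east, +0.001923 north), which points northeast.

NE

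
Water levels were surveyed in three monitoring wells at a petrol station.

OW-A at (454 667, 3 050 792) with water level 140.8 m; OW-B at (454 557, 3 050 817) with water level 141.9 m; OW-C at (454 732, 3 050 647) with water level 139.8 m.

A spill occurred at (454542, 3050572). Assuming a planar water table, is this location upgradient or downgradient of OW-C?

Taking OW-A as reference: OW-B−OW-A = (-110, 25, +1.1); OW-C−OW-A = (65, -145, -1.0).
Determinant of the coordinate differences = (-110)·(-145) − 65·25 = 14325.
∂h/∂x = [(+1.1)·(-145) − (-1.0)·25] / 14325 = -0.009389
∂h/∂y = [(-110)·(-1.0) − 65·(+1.1)] / 14325 = +0.002688
Head at (454542, 3050572) = 140.8 + (-0.009389)·(-125) + (+0.002688)·(-220) = 141.38 m.
That is higher than the 139.8 m at OW-C, so the point is upgradient.

upgradient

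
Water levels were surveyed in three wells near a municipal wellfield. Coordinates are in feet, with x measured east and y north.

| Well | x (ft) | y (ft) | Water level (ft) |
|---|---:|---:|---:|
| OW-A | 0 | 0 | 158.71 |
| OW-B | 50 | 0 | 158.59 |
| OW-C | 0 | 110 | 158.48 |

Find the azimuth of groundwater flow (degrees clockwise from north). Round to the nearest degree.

049°

∂h/∂x = (158.59 − 158.71) / (50 − 0) = -0.002400
∂h/∂y = (158.48 − 158.71) / (110 − 0) = -0.002091
Flow direction (−∇h) has components (+0.002400 E, +0.002091 N).
Azimuth = atan2(E, N) = atan2(+0.002400, +0.002091) = 48.9° ≈ 049°.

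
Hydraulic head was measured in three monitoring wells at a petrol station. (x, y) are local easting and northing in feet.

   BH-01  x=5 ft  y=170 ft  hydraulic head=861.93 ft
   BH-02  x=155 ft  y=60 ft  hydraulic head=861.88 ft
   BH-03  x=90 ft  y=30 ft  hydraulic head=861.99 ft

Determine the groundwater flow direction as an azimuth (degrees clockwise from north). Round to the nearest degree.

With h = a·x + b·y + c and BH-01 as origin, the differences give:
  150·a + (-110)·b = -0.05
  85·a + (-140)·b = +0.06
Eliminate b (×(-140) and ×(-110), subtract): -11650·a = 13.600 → a = ∂h/∂x = -0.001167
Back-substitute: b = ∂h/∂y = -0.001137.
Flow direction (−∇h) has components (+0.001167 E, +0.001137 N).
Azimuth = atan2(E, N) = atan2(+0.001167, +0.001137) = 45.7° ≈ 046°.

046°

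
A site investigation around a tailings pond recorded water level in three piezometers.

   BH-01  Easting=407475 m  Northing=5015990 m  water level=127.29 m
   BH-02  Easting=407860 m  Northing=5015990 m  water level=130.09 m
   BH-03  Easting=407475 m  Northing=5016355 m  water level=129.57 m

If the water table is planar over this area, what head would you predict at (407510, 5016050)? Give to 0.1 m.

127.9 m

∂h/∂x = (130.09 − 127.29) / (407860 − 407475) = +0.007273
∂h/∂y = (129.57 − 127.29) / (5016355 − 5015990) = +0.006247
h(407510, 5016050) = 127.29 + (+0.007273)·(35) + (+0.006247)·(60) = 127.29 +0.255 +0.375 = 127.919 m.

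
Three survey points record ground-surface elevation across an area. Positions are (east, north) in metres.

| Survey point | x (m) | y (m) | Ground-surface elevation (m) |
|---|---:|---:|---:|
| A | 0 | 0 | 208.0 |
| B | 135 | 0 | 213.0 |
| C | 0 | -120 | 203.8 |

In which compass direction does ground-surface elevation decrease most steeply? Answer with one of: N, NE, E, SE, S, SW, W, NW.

SW

∂z/∂x = (213.0 − 208.0) / (135 − 0) = +0.03704
∂z/∂y = (203.8 − 208.0) / (-120 − 0) = +0.03500
Steepest decrease is along −∇f = (-0.03704 E, -0.03500 N) → southwest.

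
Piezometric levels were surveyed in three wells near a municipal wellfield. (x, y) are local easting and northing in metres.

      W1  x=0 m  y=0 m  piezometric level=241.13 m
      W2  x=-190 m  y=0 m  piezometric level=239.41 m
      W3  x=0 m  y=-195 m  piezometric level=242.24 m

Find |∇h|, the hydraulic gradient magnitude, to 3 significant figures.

0.0107

∂h/∂x = (239.41 − 241.13) / (-190 − 0) = +0.009053
∂h/∂y = (242.24 − 241.13) / (-195 − 0) = -0.005692
|∇h| = √(0.009053² + -0.005692²) = 0.01069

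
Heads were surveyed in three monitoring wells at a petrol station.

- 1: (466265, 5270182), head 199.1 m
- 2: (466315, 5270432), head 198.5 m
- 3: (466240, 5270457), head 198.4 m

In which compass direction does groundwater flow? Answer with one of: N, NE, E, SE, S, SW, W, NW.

Taking 1 as reference: 2−1 = (50, 250, -0.6); 3−1 = (-25, 275, -0.7).
Solve a·Δx + b·Δy = Δh: det = 50·275 − (-25)·250 = 20000.
∂h/∂x = [(-0.6)·275 − (-0.7)·250] / 20000 = +0.0005000
∂h/∂y = [50·(-0.7) − (-25)·(-0.6)] / 20000 = -0.002500
Flow = −∇h = (-0.0005000 east, +0.002500 north), which points north.

N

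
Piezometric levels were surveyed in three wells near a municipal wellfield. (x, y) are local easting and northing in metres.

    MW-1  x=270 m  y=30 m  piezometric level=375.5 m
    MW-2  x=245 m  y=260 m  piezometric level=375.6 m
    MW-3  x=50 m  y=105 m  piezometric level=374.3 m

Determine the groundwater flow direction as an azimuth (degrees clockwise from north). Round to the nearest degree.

With h = a·x + b·y + c and MW-1 as origin, the differences give:
  (-25)·a + 230·b = +0.1
  (-220)·a + 75·b = -1.2
Eliminate b (×75 and ×230, subtract): 48725·a = 283.50 → a = ∂h/∂x = +0.005818
Back-substitute: b = ∂h/∂y = +0.001067.
Flow direction (−∇h) has components (-0.005818 E, -0.001067 N).
Azimuth = atan2(E, N) = atan2(-0.005818, -0.001067) = 259.6° ≈ 260°.

260°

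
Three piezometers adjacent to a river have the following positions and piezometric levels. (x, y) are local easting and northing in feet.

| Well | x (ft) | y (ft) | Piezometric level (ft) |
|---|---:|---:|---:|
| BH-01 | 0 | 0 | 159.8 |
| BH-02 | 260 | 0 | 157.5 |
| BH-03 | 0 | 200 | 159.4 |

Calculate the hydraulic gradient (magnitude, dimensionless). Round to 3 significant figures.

0.00907

∂h/∂x = (157.5 − 159.8) / (260 − 0) = -0.008846
∂h/∂y = (159.4 − 159.8) / (200 − 0) = -0.002000
|∇h| = √(-0.008846² + -0.002000²) = 0.009069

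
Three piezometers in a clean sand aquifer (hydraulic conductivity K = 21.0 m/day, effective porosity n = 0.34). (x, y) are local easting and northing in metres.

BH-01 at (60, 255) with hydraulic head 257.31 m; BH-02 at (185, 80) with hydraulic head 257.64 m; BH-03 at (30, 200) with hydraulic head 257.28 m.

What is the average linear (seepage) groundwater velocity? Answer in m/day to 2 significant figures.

With h = a·x + b·y + c and BH-01 as origin, the differences give:
  125·a + (-175)·b = +0.33
  (-30)·a + (-55)·b = -0.03
Eliminate b (×(-55) and ×(-175), subtract): -12125·a = -23.400 → a = ∂h/∂x = +0.001930
Back-substitute: b = ∂h/∂y = -0.0005072.
|∇h| = √(0.001930² + -0.0005072²) = 0.001996
Seepage velocity v = K·i/n = 21.0 × 0.001996 / 0.34 = 0.1233 m/day.

0.12 m/day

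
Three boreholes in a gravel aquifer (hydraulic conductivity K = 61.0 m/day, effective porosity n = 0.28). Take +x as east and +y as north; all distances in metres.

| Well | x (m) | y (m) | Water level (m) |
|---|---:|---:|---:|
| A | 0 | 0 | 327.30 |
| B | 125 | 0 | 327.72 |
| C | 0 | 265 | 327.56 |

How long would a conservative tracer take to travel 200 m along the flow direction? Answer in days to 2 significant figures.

260 days

∂h/∂x = (327.72 − 327.30) / (125 − 0) = +0.003360
∂h/∂y = (327.56 − 327.30) / (265 − 0) = +0.0009811
|∇h| = √(0.003360² + 0.0009811²) = 0.0035
Seepage velocity v = K·i/n = 61.0 × 0.0035 / 0.28 = 0.7625 m/day.
t = 200 / 0.7625 = 262.3 days.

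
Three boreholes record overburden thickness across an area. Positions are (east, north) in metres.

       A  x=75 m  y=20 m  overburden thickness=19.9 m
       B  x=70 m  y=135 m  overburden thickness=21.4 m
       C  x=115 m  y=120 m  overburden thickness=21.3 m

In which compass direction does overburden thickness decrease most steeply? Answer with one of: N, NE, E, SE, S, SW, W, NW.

S

Taking A as reference: B−A = (-5, 115, +1.5); C−A = (40, 100, +1.4).
Determinant of the coordinate differences = (-5)·100 − 40·115 = -5100.
∂d/∂x = [(+1.5)·100 − (+1.4)·115] / -5100 = +0.002157
∂d/∂y = [(-5)·(+1.4) − 40·(+1.5)] / -5100 = +0.01314
Steepest decrease is along −∇f = (-0.002157 E, -0.01314 N) → south.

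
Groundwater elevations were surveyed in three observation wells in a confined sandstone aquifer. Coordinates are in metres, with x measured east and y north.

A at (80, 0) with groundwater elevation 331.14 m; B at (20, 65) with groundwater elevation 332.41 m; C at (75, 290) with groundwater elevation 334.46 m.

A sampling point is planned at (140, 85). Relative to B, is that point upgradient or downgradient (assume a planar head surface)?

downgradient

Differences from A: to B (Δx, Δy, Δh) = (-60, 65, +1.27); to C = (-5, 290, +3.32).
Solve a·Δx + b·Δy = Δh: det = (-60)·290 − (-5)·65 = -17075.
∂h/∂x = [(+1.27)·290 − (+3.32)·65] / -17075 = -0.008931
∂h/∂y = [(-60)·(+3.32) − (-5)·(+1.27)] / -17075 = +0.01129
Head at (140, 85) = 331.14 + (-0.008931)·(60) + (+0.01129)·(85) = 331.56 m.
That is lower than the 332.41 m at B, so the point is downgradient.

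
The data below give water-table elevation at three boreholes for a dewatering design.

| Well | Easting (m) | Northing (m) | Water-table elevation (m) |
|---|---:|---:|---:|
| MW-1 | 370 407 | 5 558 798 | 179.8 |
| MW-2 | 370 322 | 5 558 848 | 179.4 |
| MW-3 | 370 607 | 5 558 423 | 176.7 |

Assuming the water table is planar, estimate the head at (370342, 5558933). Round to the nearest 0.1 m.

Taking MW-1 as reference: MW-2−MW-1 = (-85, 50, -0.4); MW-3−MW-1 = (200, -375, -3.1).
Solve a·Δx + b·Δy = Δh: det = (-85)·(-375) − 200·50 = 21875.
∂h/∂x = [(-0.4)·(-375) − (-3.1)·50] / 21875 = +0.01394
∂h/∂y = [(-85)·(-3.1) − 200·(-0.4)] / 21875 = +0.01570
h(370342, 5558933) = 179.8 + (+0.01394)·(-65) + (+0.01570)·(135) = 179.8 -0.906 +2.120 = 181.014 m.

181.0 m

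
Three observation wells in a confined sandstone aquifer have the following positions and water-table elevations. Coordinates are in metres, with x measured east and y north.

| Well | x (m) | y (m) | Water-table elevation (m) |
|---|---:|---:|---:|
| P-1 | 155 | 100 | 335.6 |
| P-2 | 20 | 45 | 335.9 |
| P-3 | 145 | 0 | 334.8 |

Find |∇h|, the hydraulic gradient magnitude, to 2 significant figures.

0.010

With h = a·x + b·y + c and P-1 as origin, the differences give:
  (-135)·a + (-55)·b = +0.3
  (-10)·a + (-100)·b = -0.8
Eliminate b (×(-100) and ×(-55), subtract): 12950·a = -74.00 → a = ∂h/∂x = -0.005714
Back-substitute: b = ∂h/∂y = +0.008571.
|∇h| = √(-0.005714² + 0.008571²) = 0.0103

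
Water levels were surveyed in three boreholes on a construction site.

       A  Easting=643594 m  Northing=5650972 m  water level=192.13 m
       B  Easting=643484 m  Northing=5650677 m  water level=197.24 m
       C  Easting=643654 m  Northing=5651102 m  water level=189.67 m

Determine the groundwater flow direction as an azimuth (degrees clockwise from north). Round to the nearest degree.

Differences from A: to B (Δx, Δy, Δh) = (-110, -295, +5.11); to C = (60, 130, -2.46).
Solve a·Δx + b·Δy = Δh: det = (-110)·130 − 60·(-295) = 3400.
∂h/∂x = [(+5.11)·130 − (-2.46)·(-295)] / 3400 = -0.01806
∂h/∂y = [(-110)·(-2.46) − 60·(+5.11)] / 3400 = -0.01059
Flow direction (−∇h) has components (+0.01806 E, +0.01059 N).
Azimuth = atan2(E, N) = atan2(+0.01806, +0.01059) = 59.6° ≈ 060°.

060°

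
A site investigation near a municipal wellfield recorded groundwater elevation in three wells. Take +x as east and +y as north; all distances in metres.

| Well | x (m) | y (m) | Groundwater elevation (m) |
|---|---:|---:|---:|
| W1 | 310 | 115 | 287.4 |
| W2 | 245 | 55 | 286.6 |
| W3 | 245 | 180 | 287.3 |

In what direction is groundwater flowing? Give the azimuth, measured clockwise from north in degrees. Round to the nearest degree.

232°

With h = a·x + b·y + c and W1 as origin, the differences give:
  (-65)·a + (-60)·b = -0.8
  (-65)·a + 65·b = -0.1
Eliminate b (×65 and ×(-60), subtract): -8125·a = -58.00 → a = ∂h/∂x = +0.007138
Back-substitute: b = ∂h/∂y = +0.005600.
Flow direction (−∇h) has components (-0.007138 E, -0.005600 N).
Azimuth = atan2(E, N) = atan2(-0.007138, -0.005600) = 231.9° ≈ 232°.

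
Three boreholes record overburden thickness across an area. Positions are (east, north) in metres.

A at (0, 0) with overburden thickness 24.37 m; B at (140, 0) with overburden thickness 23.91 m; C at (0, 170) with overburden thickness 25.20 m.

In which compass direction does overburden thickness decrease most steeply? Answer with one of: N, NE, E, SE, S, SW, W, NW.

SE

∂d/∂x = (23.91 − 24.37) / (140 − 0) = -0.003286
∂d/∂y = (25.20 − 24.37) / (170 − 0) = +0.004882
Steepest decrease is along −∇f = (+0.003286 E, -0.004882 N) → southeast.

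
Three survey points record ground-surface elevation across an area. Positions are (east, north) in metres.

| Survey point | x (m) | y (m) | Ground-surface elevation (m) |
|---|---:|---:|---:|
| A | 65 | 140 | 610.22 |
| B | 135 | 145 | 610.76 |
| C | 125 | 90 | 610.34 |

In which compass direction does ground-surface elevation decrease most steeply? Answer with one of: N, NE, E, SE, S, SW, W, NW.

With z = a·x + b·y + c and A as origin, the differences give:
  70·a + 5·b = +0.54
  60·a + (-50)·b = +0.12
Eliminate b (×(-50) and ×5, subtract): -3800·a = -27.600 → a = ∂z/∂x = +0.007263
Back-substitute: b = ∂z/∂y = +0.006316.
Steepest decrease is along −∇f = (-0.007263 E, -0.006316 N) → southwest.

SW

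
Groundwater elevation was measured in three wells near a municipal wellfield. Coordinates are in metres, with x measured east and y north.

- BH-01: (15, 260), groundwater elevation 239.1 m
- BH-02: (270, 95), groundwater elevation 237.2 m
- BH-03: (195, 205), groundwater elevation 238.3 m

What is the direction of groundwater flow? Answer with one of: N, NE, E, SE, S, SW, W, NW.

S

With h = a·x + b·y + c and BH-01 as origin, the differences give:
  255·a + (-165)·b = -1.9
  180·a + (-55)·b = -0.8
Eliminate b (×(-55) and ×(-165), subtract): 15675·a = -27.50 → a = ∂h/∂x = -0.001754
Back-substitute: b = ∂h/∂y = +0.008804.
Flow = −∇h = (+0.001754 east, -0.008804 north), which points south.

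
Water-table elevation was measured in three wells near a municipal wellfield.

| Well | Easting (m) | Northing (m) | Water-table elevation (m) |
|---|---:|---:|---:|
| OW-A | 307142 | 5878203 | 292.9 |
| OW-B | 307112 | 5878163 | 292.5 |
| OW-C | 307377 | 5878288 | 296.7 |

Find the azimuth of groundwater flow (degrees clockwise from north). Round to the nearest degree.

280°

Taking OW-A as reference: OW-B−OW-A = (-30, -40, -0.4); OW-C−OW-A = (235, 85, +3.8).
Determinant of the coordinate differences = (-30)·85 − 235·(-40) = 6850.
∂h/∂x = [(-0.4)·85 − (+3.8)·(-40)] / 6850 = +0.01723
∂h/∂y = [(-30)·(+3.8) − 235·(-0.4)] / 6850 = -0.002920
Flow direction (−∇h) has components (-0.01723 E, +0.002920 N).
Azimuth = atan2(E, N) = atan2(-0.01723, +0.002920) = 279.6° ≈ 280°.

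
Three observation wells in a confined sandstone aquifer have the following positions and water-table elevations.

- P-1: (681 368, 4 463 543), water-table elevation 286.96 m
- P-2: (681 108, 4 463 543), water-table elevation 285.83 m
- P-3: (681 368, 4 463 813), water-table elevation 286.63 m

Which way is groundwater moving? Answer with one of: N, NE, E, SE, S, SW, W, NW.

W

∂h/∂x = (285.83 − 286.96) / (681108 − 681368) = +0.004346
∂h/∂y = (286.63 − 286.96) / (4463813 − 4463543) = -0.001222
Flow = −∇h = (-0.004346 east, +0.001222 north), which points west.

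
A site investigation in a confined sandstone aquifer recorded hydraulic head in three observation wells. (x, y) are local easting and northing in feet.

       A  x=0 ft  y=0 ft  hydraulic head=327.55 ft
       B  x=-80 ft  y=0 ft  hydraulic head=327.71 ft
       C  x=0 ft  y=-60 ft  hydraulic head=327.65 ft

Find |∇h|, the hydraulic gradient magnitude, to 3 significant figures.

0.00260

∂h/∂x = (327.71 − 327.55) / (-80 − 0) = -0.002000
∂h/∂y = (327.65 − 327.55) / (-60 − 0) = -0.001667
|∇h| = √(-0.002000² + -0.001667²) = 0.002604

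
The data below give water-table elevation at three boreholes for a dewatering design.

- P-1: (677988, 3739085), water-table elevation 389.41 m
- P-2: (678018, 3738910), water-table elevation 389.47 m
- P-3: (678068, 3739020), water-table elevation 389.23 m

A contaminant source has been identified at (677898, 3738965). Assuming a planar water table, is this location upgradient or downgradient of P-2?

upgradient

Differences from P-1: to P-2 (Δx, Δy, Δh) = (30, -175, +0.06); to P-3 = (80, -65, -0.18).
Solve a·Δx + b·Δy = Δh: det = 30·(-65) − 80·(-175) = 12050.
∂h/∂x = [(+0.06)·(-65) − (-0.18)·(-175)] / 12050 = -0.002938
∂h/∂y = [30·(-0.18) − 80·(+0.06)] / 12050 = -0.0008465
Head at (677898, 3738965) = 389.41 + (-0.002938)·(-90) + (-0.0008465)·(-120) = 389.78 m.
That is higher than the 389.47 m at P-2, so the point is upgradient.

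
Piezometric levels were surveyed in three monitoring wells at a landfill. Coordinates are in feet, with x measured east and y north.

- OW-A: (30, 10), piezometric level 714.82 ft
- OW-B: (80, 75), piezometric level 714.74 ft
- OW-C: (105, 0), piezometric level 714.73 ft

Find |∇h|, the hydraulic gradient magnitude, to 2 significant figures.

0.0013

With h = a·x + b·y + c and OW-A as origin, the differences give:
  50·a + 65·b = -0.08
  75·a + (-10)·b = -0.09
Eliminate b (×(-10) and ×65, subtract): -5375·a = 6.650 → a = ∂h/∂x = -0.001237
Back-substitute: b = ∂h/∂y = -0.0002791.
|∇h| = √(-0.001237² + -0.0002791²) = 0.001268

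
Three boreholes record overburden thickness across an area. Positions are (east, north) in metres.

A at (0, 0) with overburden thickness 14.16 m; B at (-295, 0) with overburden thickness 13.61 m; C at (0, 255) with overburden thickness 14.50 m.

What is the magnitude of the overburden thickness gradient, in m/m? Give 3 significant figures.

∂d/∂x = (13.61 − 14.16) / (-295 − 0) = +0.001864
∂d/∂y = (14.50 − 14.16) / (255 − 0) = +0.001333
|∇f| = √(0.001864² + 0.001333²) = 0.002292 m/m

0.00229 m/m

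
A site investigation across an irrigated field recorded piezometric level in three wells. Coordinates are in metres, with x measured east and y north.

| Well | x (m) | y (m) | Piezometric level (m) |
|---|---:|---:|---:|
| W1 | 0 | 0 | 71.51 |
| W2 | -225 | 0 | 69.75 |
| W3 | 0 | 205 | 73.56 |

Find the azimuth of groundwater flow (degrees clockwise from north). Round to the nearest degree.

218°

∂h/∂x = (69.75 − 71.51) / (-225 − 0) = +0.007822
∂h/∂y = (73.56 − 71.51) / (205 − 0) = +0.010000
Flow direction (−∇h) has components (-0.007822 E, -0.010000 N).
Azimuth = atan2(E, N) = atan2(-0.007822, -0.010000) = 218.0° ≈ 218°.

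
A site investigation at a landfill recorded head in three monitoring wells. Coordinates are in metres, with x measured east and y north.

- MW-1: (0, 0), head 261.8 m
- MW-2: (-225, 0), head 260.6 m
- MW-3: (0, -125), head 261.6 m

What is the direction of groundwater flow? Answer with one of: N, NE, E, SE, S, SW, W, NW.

W

∂h/∂x = (260.6 − 261.8) / (-225 − 0) = +0.005333
∂h/∂y = (261.6 − 261.8) / (-125 − 0) = +0.001600
Flow = −∇h = (-0.005333 east, -0.001600 north), which points west.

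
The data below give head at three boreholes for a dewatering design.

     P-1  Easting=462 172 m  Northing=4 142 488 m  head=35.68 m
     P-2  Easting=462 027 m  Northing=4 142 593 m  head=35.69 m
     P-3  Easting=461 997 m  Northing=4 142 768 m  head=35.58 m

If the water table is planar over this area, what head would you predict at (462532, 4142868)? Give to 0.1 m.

Three-point gradient (reference P-1): Δ to P-2 = (-145, 105, +0.01), Δ to P-3 = (-175, 280, -0.10).
∂h/∂x = -0.0005984, ∂h/∂y = -0.0007312 (det = -22225).
h(462532, 4142868) = 35.68 + (-0.0005984)·(360) + (-0.0007312)·(380) = 35.68 -0.215 -0.278 = 35.187 m.

35.2 m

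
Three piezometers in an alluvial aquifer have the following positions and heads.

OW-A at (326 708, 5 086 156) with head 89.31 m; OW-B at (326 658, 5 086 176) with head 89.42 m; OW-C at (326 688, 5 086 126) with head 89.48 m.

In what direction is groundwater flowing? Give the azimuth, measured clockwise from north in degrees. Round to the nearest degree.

047°

Differences from OW-A: to OW-B (Δx, Δy, Δh) = (-50, 20, +0.11); to OW-C = (-20, -30, +0.17).
Solve a·Δx + b·Δy = Δh: det = (-50)·(-30) − (-20)·20 = 1900.
∂h/∂x = [(+0.11)·(-30) − (+0.17)·20] / 1900 = -0.003526
∂h/∂y = [(-50)·(+0.17) − (-20)·(+0.11)] / 1900 = -0.003316
Flow direction (−∇h) has components (+0.003526 E, +0.003316 N).
Azimuth = atan2(E, N) = atan2(+0.003526, +0.003316) = 46.8° ≈ 047°.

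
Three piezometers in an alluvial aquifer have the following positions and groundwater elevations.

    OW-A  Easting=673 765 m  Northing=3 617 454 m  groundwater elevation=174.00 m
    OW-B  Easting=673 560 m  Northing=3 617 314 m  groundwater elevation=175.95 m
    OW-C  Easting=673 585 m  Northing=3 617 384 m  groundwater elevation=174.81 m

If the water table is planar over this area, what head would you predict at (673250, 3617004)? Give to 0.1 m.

180.6 m

Differences from OW-A: to OW-B (Δx, Δy, Δh) = (-205, -140, +1.95); to OW-C = (-180, -70, +0.81).
Solve a·Δx + b·Δy = Δh: det = (-205)·(-70) − (-180)·(-140) = -10850.
∂h/∂x = [(+1.95)·(-70) − (+0.81)·(-140)] / -10850 = +0.002129
∂h/∂y = [(-205)·(+0.81) − (-180)·(+1.95)] / -10850 = -0.01705
h(673250, 3617004) = 174.00 + (+0.002129)·(-515) + (-0.01705)·(-450) = 174.00 -1.096 +7.671 = 180.574 m.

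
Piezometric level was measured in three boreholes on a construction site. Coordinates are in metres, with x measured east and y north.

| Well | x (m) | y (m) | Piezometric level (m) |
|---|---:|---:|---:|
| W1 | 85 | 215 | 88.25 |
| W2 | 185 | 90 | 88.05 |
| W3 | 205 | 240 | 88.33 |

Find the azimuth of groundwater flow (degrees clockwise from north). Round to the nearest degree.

With h = a·x + b·y + c and W1 as origin, the differences give:
  100·a + (-125)·b = -0.20
  120·a + 25·b = +0.08
Eliminate b (×25 and ×(-125), subtract): 17500·a = 5.000 → a = ∂h/∂x = +0.0002857
Back-substitute: b = ∂h/∂y = +0.001829.
Flow direction (−∇h) has components (-0.0002857 E, -0.001829 N).
Azimuth = atan2(E, N) = atan2(-0.0002857, -0.001829) = 188.9° ≈ 189°.

189°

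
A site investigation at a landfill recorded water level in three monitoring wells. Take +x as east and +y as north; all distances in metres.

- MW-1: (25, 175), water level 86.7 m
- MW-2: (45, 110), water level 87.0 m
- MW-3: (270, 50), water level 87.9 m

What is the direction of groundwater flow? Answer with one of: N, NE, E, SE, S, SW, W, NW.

Differences from MW-1: to MW-2 (Δx, Δy, Δh) = (20, -65, +0.3); to MW-3 = (245, -125, +1.2).
Solve a·Δx + b·Δy = Δh: det = 20·(-125) − 245·(-65) = 13425.
∂h/∂x = [(+0.3)·(-125) − (+1.2)·(-65)] / 13425 = +0.003017
∂h/∂y = [20·(+1.2) − 245·(+0.3)] / 13425 = -0.003687
Flow = −∇h = (-0.003017 east, +0.003687 north), which points northwest.

NW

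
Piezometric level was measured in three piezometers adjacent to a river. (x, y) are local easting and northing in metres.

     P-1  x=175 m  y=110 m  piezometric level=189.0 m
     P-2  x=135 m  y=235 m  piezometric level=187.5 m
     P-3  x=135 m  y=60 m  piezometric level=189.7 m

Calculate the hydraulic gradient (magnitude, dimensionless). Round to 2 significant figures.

Taking P-1 as reference: P-2−P-1 = (-40, 125, -1.5); P-3−P-1 = (-40, -50, +0.7).
Solve a·Δx + b·Δy = Δh: det = (-40)·(-50) − (-40)·125 = 7000.
∂h/∂x = [(-1.5)·(-50) − (+0.7)·125] / 7000 = -0.001786
∂h/∂y = [(-40)·(+0.7) − (-40)·(-1.5)] / 7000 = -0.01257
|∇h| = √(-0.001786² + -0.01257²) = 0.0127

0.013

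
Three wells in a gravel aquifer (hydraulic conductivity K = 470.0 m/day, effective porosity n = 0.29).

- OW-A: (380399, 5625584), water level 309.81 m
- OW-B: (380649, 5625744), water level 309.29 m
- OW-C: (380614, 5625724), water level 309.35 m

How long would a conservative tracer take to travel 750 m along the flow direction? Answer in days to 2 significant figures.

Differences from OW-A: to OW-B (Δx, Δy, Δh) = (250, 160, -0.52); to OW-C = (215, 140, -0.46).
Determinant of the coordinate differences = 250·140 − 215·160 = 600.
∂h/∂x = [(-0.52)·140 − (-0.46)·160] / 600 = +0.001333
∂h/∂y = [250·(-0.46) − 215·(-0.52)] / 600 = -0.005333
|∇h| = √(0.001333² + -0.005333²) = 0.005497
Seepage velocity v = K·i/n = 470.0 × 0.005497 / 0.29 = 8.909 m/day.
t = 750 / 8.909 = 84.18 days.

84 days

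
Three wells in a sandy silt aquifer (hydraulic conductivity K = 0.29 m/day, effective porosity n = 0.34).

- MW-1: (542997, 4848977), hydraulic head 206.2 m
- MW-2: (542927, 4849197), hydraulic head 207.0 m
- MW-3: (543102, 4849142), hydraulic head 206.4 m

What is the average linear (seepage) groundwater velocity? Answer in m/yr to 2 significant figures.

With h = a·x + b·y + c and MW-1 as origin, the differences give:
  (-70)·a + 220·b = +0.8
  105·a + 165·b = +0.2
Eliminate b (×165 and ×220, subtract): -34650·a = 88.00 → a = ∂h/∂x = -0.002540
Back-substitute: b = ∂h/∂y = +0.002828.
|∇h| = √(-0.002540² + 0.002828²) = 0.003801
Seepage velocity v = K·i/n = 0.29 × 0.003801 / 0.34 = 0.003242 m/day = 1.184 m/yr.

1.2 m/yr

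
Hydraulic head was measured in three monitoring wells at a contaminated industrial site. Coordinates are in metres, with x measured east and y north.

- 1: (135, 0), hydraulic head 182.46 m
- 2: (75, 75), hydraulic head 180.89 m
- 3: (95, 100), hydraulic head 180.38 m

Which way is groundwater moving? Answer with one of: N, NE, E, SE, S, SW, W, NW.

N

Three-point gradient (reference 1): Δ to 2 = (-60, 75, -1.57), Δ to 3 = (-40, 100, -2.08).
∂h/∂x = +0.0003333, ∂h/∂y = -0.02067 (det = -3000).
Flow = −∇h = (-0.0003333 east, +0.02067 north), which points north.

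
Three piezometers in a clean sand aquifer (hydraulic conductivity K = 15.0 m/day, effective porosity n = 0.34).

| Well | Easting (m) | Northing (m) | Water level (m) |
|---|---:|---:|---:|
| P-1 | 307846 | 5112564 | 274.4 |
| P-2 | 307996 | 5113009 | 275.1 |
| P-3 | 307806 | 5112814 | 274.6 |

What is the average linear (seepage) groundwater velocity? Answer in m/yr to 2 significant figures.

30 m/yr

With h = a·x + b·y + c and P-1 as origin, the differences give:
  150·a + 445·b = +0.7
  (-40)·a + 250·b = +0.2
Eliminate b (×250 and ×445, subtract): 55300·a = 86.00 → a = ∂h/∂x = +0.001555
Back-substitute: b = ∂h/∂y = +0.001049.
|∇h| = √(0.001555² + 0.001049²) = 0.001876
Seepage velocity v = K·i/n = 15.0 × 0.001876 / 0.34 = 0.08276 m/day = 30.23 m/yr.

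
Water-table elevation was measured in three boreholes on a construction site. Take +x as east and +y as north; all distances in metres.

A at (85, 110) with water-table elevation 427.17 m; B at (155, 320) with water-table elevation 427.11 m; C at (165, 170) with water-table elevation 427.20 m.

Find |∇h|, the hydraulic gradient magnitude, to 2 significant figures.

With h = a·x + b·y + c and A as origin, the differences give:
  70·a + 210·b = -0.06
  80·a + 60·b = +0.03
Eliminate b (×60 and ×210, subtract): -12600·a = -9.900 → a = ∂h/∂x = +0.0007857
Back-substitute: b = ∂h/∂y = -0.0005476.
|∇h| = √(0.0007857² + -0.0005476²) = 0.0009577

0.00096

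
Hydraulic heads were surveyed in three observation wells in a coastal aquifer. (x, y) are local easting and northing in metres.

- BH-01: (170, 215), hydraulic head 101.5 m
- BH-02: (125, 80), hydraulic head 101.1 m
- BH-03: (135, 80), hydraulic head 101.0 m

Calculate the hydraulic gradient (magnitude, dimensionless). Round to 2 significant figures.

0.012

Differences from BH-01: to BH-02 (Δx, Δy, Δh) = (-45, -135, -0.4); to BH-03 = (-35, -135, -0.5).
Determinant of the coordinate differences = (-45)·(-135) − (-35)·(-135) = 1350.
∂h/∂x = [(-0.4)·(-135) − (-0.5)·(-135)] / 1350 = -0.010000
∂h/∂y = [(-45)·(-0.5) − (-35)·(-0.4)] / 1350 = +0.006296
|∇h| = √(-0.010000² + 0.006296²) = 0.01182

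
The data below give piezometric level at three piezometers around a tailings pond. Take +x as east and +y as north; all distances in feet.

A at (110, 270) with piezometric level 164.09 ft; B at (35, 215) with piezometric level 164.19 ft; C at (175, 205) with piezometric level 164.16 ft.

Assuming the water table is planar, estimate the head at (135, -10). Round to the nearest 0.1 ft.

Differences from A: to B (Δx, Δy, Δh) = (-75, -55, +0.10); to C = (65, -65, +0.07).
Determinant of the coordinate differences = (-75)·(-65) − 65·(-55) = 8450.
∂h/∂x = [(+0.10)·(-65) − (+0.07)·(-55)] / 8450 = -0.0003136
∂h/∂y = [(-75)·(+0.07) − 65·(+0.10)] / 8450 = -0.001391
h(135, -10) = 164.09 + (-0.0003136)·(25) + (-0.001391)·(-280) = 164.09 -0.008 +0.389 = 164.472 ft.

164.5 ft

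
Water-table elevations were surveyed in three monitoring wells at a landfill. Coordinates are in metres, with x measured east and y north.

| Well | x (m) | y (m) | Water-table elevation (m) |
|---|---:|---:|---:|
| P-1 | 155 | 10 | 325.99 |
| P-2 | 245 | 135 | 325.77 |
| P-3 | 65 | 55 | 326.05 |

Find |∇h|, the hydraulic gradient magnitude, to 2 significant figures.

0.0015

Differences from P-1: to P-2 (Δx, Δy, Δh) = (90, 125, -0.22); to P-3 = (-90, 45, +0.06).
Solve a·Δx + b·Δy = Δh: det = 90·45 − (-90)·125 = 15300.
∂h/∂x = [(-0.22)·45 − (+0.06)·125] / 15300 = -0.001137
∂h/∂y = [90·(+0.06) − (-90)·(-0.22)] / 15300 = -0.0009412
|∇h| = √(-0.001137² + -0.0009412²) = 0.001476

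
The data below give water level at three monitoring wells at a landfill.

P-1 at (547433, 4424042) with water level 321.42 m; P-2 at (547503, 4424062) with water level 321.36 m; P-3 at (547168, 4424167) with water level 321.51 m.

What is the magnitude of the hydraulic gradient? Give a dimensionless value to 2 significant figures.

0.00095

Taking P-1 as reference: P-2−P-1 = (70, 20, -0.06); P-3−P-1 = (-265, 125, +0.09).
Solve a·Δx + b·Δy = Δh: det = 70·125 − (-265)·20 = 14050.
∂h/∂x = [(-0.06)·125 − (+0.09)·20] / 14050 = -0.0006619
∂h/∂y = [70·(+0.09) − (-265)·(-0.06)] / 14050 = -0.0006833
|∇h| = √(-0.0006619² + -0.0006833²) = 0.0009513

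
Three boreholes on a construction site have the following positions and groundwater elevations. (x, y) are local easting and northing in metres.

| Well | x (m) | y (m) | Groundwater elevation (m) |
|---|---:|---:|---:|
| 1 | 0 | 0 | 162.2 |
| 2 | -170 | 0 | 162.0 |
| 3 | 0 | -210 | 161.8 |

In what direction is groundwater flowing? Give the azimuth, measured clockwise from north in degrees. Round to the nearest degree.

212°

∂h/∂x = (162.0 − 162.2) / (-170 − 0) = +0.001176
∂h/∂y = (161.8 − 162.2) / (-210 − 0) = +0.001905
Flow direction (−∇h) has components (-0.001176 E, -0.001905 N).
Azimuth = atan2(E, N) = atan2(-0.001176, -0.001905) = 211.7° ≈ 212°.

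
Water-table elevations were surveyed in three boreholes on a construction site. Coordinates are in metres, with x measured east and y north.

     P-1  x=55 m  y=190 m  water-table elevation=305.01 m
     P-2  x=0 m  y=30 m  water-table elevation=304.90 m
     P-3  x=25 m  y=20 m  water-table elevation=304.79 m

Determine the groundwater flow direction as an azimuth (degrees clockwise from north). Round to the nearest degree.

118°

Differences from P-1: to P-2 (Δx, Δy, Δh) = (-55, -160, -0.11); to P-3 = (-30, -170, -0.22).
Determinant of the coordinate differences = (-55)·(-170) − (-30)·(-160) = 4550.
∂h/∂x = [(-0.11)·(-170) − (-0.22)·(-160)] / 4550 = -0.003626
∂h/∂y = [(-55)·(-0.22) − (-30)·(-0.11)] / 4550 = +0.001934
Flow direction (−∇h) has components (+0.003626 E, -0.001934 N).
Azimuth = atan2(E, N) = atan2(+0.003626, -0.001934) = 118.1° ≈ 118°.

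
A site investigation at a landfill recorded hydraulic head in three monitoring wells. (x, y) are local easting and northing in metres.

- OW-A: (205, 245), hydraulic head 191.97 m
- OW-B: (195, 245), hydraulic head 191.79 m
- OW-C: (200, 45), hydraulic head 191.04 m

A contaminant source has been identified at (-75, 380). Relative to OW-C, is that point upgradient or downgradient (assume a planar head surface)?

downgradient

Three-point gradient (reference OW-A): Δ to OW-B = (-10, 0, -0.18), Δ to OW-C = (-5, -200, -0.93).
∂h/∂x = +0.01800, ∂h/∂y = +0.004200 (det = 2000).
Head at (-75, 380) = 191.97 + (+0.01800)·(-280) + (+0.004200)·(135) = 187.50 m.
That is lower than the 191.04 m at OW-C, so the point is downgradient.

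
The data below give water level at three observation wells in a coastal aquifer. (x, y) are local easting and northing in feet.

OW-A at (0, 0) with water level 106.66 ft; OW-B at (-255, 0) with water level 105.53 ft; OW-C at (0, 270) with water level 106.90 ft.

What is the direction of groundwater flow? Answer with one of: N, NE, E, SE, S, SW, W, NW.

∂h/∂x = (105.53 − 106.66) / (-255 − 0) = +0.004431
∂h/∂y = (106.90 − 106.66) / (270 − 0) = +0.0008889
Flow = −∇h = (-0.004431 east, -0.0008889 north), which points west.

W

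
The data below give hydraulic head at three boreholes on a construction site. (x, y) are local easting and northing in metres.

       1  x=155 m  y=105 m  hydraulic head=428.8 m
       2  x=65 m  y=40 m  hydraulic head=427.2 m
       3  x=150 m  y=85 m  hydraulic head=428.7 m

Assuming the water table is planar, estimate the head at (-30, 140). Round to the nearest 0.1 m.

Three-point gradient (reference 1): Δ to 2 = (-90, -65, -1.6), Δ to 3 = (-5, -20, -0.1).
∂h/∂x = +0.01729, ∂h/∂y = +0.0006780 (det = 1475).
h(-30, 140) = 428.8 + (+0.01729)·(-185) + (+0.0006780)·(35) = 428.8 -3.198 +0.024 = 425.625 m.

425.6 m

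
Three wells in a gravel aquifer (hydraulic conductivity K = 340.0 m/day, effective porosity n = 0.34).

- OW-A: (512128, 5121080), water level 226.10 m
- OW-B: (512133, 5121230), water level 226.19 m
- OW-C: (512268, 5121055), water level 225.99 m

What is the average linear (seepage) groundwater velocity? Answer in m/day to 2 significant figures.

With h = a·x + b·y + c and OW-A as origin, the differences give:
  5·a + 150·b = +0.09
  140·a + (-25)·b = -0.11
Eliminate b (×(-25) and ×150, subtract): -21125·a = 14.250 → a = ∂h/∂x = -0.0006746
Back-substitute: b = ∂h/∂y = +0.0006225.
|∇h| = √(-0.0006746² + 0.0006225²) = 0.0009179
Seepage velocity v = K·i/n = 340.0 × 0.0009179 / 0.34 = 0.9179 m/day.

0.92 m/day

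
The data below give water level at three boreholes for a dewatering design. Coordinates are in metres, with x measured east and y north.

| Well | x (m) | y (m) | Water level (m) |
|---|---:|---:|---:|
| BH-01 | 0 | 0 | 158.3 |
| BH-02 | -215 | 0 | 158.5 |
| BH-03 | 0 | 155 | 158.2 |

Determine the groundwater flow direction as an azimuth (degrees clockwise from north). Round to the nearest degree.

055°

∂h/∂x = (158.5 − 158.3) / (-215 − 0) = -0.0009302
∂h/∂y = (158.2 − 158.3) / (155 − 0) = -0.0006452
Flow direction (−∇h) has components (+0.0009302 E, +0.0006452 N).
Azimuth = atan2(E, N) = atan2(+0.0009302, +0.0006452) = 55.3° ≈ 055°.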